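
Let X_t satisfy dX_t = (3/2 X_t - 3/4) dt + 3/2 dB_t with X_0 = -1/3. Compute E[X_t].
E[X_t] = 1/2 - 5*exp(3*t/2)/6

Taking expectations and using E[dB_t] = 0, the mean m(t) = E[X_t] satisfies the ODE m'(t) = a m(t) + b with m(0) = x_0. With a = 3/2, b = -3/4, x_0 = -1/3, the solution is
  m(t) = x_0 * exp(a t) + (b/a) * (exp(a t) - 1)
       = (-1/3) * exp((3/2) t) + ((-3/4)/(3/2)) * (exp((3/2) t) - 1)
       = 1/2 - 5*exp(3*t/2)/6.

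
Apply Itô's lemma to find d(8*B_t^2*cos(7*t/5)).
d(8*B_t^2*cos(7*t/5)) = (-56*B_t^2*sin(7*t/5)/5 + 8*cos(7*t/5)) dt + (16*B_t*cos(7*t/5)) dB_t

Itô's formula for f(t, x): d f(t, B_t) = (f_t + (1/2) f_xx) dt + f_x dB_t. Compute partials of f(t, x) = 8*x^2*cos(7*t/5):
  f_t(t,x)  = -56*x^2*sin(7*t/5)/5
  f_x(t,x)  = 16*x*cos(7*t/5)
  f_xx(t,x) = 16*cos(7*t/5)
Assemble drift = f_t + (1/2) f_xx = -56*x^2*sin(7*t/5)/5 + 8*cos(7*t/5) and diffusion = f_x = 16*x*cos(7*t/5). Substituting x = B_t:
  d(8*B_t^2*cos(7*t/5)) = (-56*B_t^2*sin(7*t/5)/5 + 8*cos(7*t/5)) dt + (16*B_t*cos(7*t/5)) dB_t.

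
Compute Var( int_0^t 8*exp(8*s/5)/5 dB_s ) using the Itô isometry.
Var = 4*exp(16*t/5)/5 - 4/5

The Itô integral of a deterministic integrand f(s) has mean 0 because each increment f(s) * (B_{s+ds} - B_s) has mean 0. By the Itô isometry:
  Var( int_0^t f(s) dB_s ) = E[ (int_0^t f(s) dB_s)^2 ] = int_0^t f(s)^2 ds.
Here f(s) = 8*exp(8*s/5)/5, so f(s)^2 = 64*exp(16*s/5)/25. Integrate:
  int_0^t (64*exp(16*s/5)/25) ds = 4*exp(16*t/5)/5 - 4/5.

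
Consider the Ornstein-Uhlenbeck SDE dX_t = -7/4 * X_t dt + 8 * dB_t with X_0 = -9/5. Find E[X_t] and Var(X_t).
E[X_t] = -9*exp(-7*t/4)/5; Var(X_t) = 128/7 - 128*exp(-7*t/2)/7

The OU SDE dX = -theta X dt + sigma dB admits the integrating factor exp(theta t): d(exp(theta t) X_t) = sigma exp(theta t) dB_t. Integrating from 0 to t:
  X_t = x_0 * exp(-theta t) + sigma * int_0^t exp(-theta (t-s)) dB_s.
The Itô integral has mean 0 and (by the Itô isometry) variance sigma^2 * int_0^t exp(-2 theta (t - s)) ds = sigma^2 * (1 - exp(-2 theta t)) / (2 theta).
With theta = 7/4, sigma = 8, x_0 = -9/5:
  E[X_t] = -9/5 * exp(-7/4 t) = -9*exp(-7*t/4)/5
  Var(X_t) = (8)^2 * (1 - exp(-2*7/4 t)) / (2 * 7/4) = 128/7 - 128*exp(-7*t/2)/7.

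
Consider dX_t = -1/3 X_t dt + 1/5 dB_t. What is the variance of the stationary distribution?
lim Var(X_t) = 3/50

The OU SDE dX = -theta X dt + sigma dB admits the integrating factor exp(theta t): d(exp(theta t) X_t) = sigma exp(theta t) dB_t. Integrating from 0 to t gives X_t = x_0 * exp(-theta t) + sigma * int_0^t exp(-theta (t-s)) dB_s for any initial x_0. The Itô integral has variance (by the Itô isometry) sigma^2 * int_0^t exp(-2 theta (t - s)) ds = sigma^2 * (1 - exp(-2 theta t)) / (2 theta), independent of x_0.
With theta = 1/3, sigma = 1/5:
  Var(X_t) = (1/5)^2 * (1 - exp(-2*1/3 t)) / (2 * 1/3) = 3/50 - 3*exp(-2*t/3)/50.
As t -> infinity, exp(-2*1/3 t) -> 0, so the stationary variance is sigma^2 / (2 theta) = 3/50.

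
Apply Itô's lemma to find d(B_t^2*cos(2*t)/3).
d(B_t^2*cos(2*t)/3) = (-2*B_t^2*sin(2*t)/3 + cos(2*t)/3) dt + (2*B_t*cos(2*t)/3) dB_t

Itô's formula for f(t, x): d f(t, B_t) = (f_t + (1/2) f_xx) dt + f_x dB_t. Compute partials of f(t, x) = x^2*cos(2*t)/3:
  f_t(t,x)  = -2*x^2*sin(2*t)/3
  f_x(t,x)  = 2*x*cos(2*t)/3
  f_xx(t,x) = 2*cos(2*t)/3
Assemble drift = f_t + (1/2) f_xx = -2*x^2*sin(2*t)/3 + cos(2*t)/3 and diffusion = f_x = 2*x*cos(2*t)/3. Substituting x = B_t:
  d(B_t^2*cos(2*t)/3) = (-2*B_t^2*sin(2*t)/3 + cos(2*t)/3) dt + (2*B_t*cos(2*t)/3) dB_t.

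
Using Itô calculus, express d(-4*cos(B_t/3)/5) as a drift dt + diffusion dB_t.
d(-4*cos(B_t/3)/5) = (2*cos(B_t/3)/45) dt + (4*sin(B_t/3)/15) dB_t

Itô's formula for f(B_t) gives d f(B_t) = f'(B_t) dB_t + (1/2) f''(B_t) dt. Compute derivatives of f(x) = -4*cos(x/3)/5:
  f'(x)  = 4*sin(x/3)/15
  f''(x) = 4*cos(x/3)/45
Substitute x = B_t and multiply the f'' term by 1/2:
  drift     = (1/2) * (4*cos(x/3)/45) evaluated at B_t = 2*cos(B_t/3)/45
  diffusion = (4*sin(x/3)/15) evaluated at B_t = 4*sin(B_t/3)/15
Therefore d(-4*cos(B_t/3)/5) = (2*cos(B_t/3)/45) dt + (4*sin(B_t/3)/15) dB_t.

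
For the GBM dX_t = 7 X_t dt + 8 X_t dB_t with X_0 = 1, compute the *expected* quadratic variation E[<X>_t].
E[<X>_t] = 32*exp(78*t)/39 - 32/39

<X>_t = int_0^t (8 * X_s)^2 ds. Taking expectation inside the integral: E[<X>_t] = 8^2 * int_0^t E[X_s^2] ds. For GBM, E[X_s^2] = x_0^2 * exp((2 mu + sigma^2) s). Integrating:
  E[<X>_t] = 8^2 * 1^2 * (exp((2*7 + 8^2) t) - 1) / (2*7 + 8^2)
           = 8^2 * 1^2 * (exp(78 t) - 1) / 78 = 32*exp(78*t)/39 - 32/39.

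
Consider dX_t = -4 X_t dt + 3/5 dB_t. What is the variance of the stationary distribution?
lim Var(X_t) = 9/200

The OU SDE dX = -theta X dt + sigma dB admits the integrating factor exp(theta t): d(exp(theta t) X_t) = sigma exp(theta t) dB_t. Integrating from 0 to t gives X_t = x_0 * exp(-theta t) + sigma * int_0^t exp(-theta (t-s)) dB_s for any initial x_0. The Itô integral has variance (by the Itô isometry) sigma^2 * int_0^t exp(-2 theta (t - s)) ds = sigma^2 * (1 - exp(-2 theta t)) / (2 theta), independent of x_0.
With theta = 4, sigma = 3/5:
  Var(X_t) = (3/5)^2 * (1 - exp(-2*4 t)) / (2 * 4) = 9/200 - 9*exp(-8*t)/200.
As t -> infinity, exp(-2*4 t) -> 0, so the stationary variance is sigma^2 / (2 theta) = 9/200.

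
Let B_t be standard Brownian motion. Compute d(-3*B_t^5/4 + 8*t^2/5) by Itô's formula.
d(-3*B_t^5/4 + 8*t^2/5) = (-15*B_t^3/2 + 16*t/5) dt + (-15*B_t^4/4) dB_t

Itô's formula for f(t, x): d f(t, B_t) = (f_t + (1/2) f_xx) dt + f_x dB_t. Compute partials of f(t, x) = 8*t^2/5 - 3*x^5/4:
  f_t(t,x)  = 16*t/5
  f_x(t,x)  = -15*x^4/4
  f_xx(t,x) = -15*x^3
Assemble drift = f_t + (1/2) f_xx = 16*t/5 - 15*x^3/2 and diffusion = f_x = -15*x^4/4. Substituting x = B_t:
  d(-3*B_t^5/4 + 8*t^2/5) = (-15*B_t^3/2 + 16*t/5) dt + (-15*B_t^4/4) dB_t.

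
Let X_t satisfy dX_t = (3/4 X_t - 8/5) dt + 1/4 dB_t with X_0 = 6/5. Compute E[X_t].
E[X_t] = 32/15 - 14*exp(3*t/4)/15

Taking expectations and using E[dB_t] = 0, the mean m(t) = E[X_t] satisfies the ODE m'(t) = a m(t) + b with m(0) = x_0. With a = 3/4, b = -8/5, x_0 = 6/5, the solution is
  m(t) = x_0 * exp(a t) + (b/a) * (exp(a t) - 1)
       = (6/5) * exp((3/4) t) + ((-8/5)/(3/4)) * (exp((3/4) t) - 1)
       = 32/15 - 14*exp(3*t/4)/15.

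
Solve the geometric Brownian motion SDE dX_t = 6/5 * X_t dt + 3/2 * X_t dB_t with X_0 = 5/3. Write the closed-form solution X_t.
X_t = 5/3 * exp((3/40) * t + (3/2) * B_t)

For GBM dX = mu X dt + sigma X dB with X_0 = x_0, apply Itô to Y = log X: dY = (mu - sigma^2/2) dt + sigma dB, so Y_t = log(x_0) + (mu - sigma^2/2) t + sigma B_t and hence X_t = x_0 * exp((mu - sigma^2/2) t + sigma B_t).
With mu = 6/5, sigma = 3/2, x_0 = 5/3, this gives:
  X_t = 5/3 * exp((3/40) * t + (3/2) * B_t).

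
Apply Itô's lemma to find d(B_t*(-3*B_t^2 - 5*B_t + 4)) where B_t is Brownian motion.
d(B_t*(-3*B_t^2 - 5*B_t + 4)) = (-9*B_t - 5) dt + (-9*B_t^2 - 10*B_t + 4) dB_t

Itô's formula for f(B_t) gives d f(B_t) = f'(B_t) dB_t + (1/2) f''(B_t) dt. Compute derivatives of f(x) = x*(-3*x^2 - 5*x + 4):
  f'(x)  = -9*x^2 - 10*x + 4
  f''(x) = -18*x - 10
Substitute x = B_t and multiply the f'' term by 1/2:
  drift     = (1/2) * (-18*x - 10) evaluated at B_t = -9*B_t - 5
  diffusion = (-9*x^2 - 10*x + 4) evaluated at B_t = -9*B_t^2 - 10*B_t + 4
Therefore d(B_t*(-3*B_t^2 - 5*B_t + 4)) = (-9*B_t - 5) dt + (-9*B_t^2 - 10*B_t + 4) dB_t.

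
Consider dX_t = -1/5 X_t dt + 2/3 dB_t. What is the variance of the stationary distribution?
lim Var(X_t) = 10/9

The OU SDE dX = -theta X dt + sigma dB admits the integrating factor exp(theta t): d(exp(theta t) X_t) = sigma exp(theta t) dB_t. Integrating from 0 to t gives X_t = x_0 * exp(-theta t) + sigma * int_0^t exp(-theta (t-s)) dB_s for any initial x_0. The Itô integral has variance (by the Itô isometry) sigma^2 * int_0^t exp(-2 theta (t - s)) ds = sigma^2 * (1 - exp(-2 theta t)) / (2 theta), independent of x_0.
With theta = 1/5, sigma = 2/3:
  Var(X_t) = (2/3)^2 * (1 - exp(-2*1/5 t)) / (2 * 1/5) = 10/9 - 10*exp(-2*t/5)/9.
As t -> infinity, exp(-2*1/5 t) -> 0, so the stationary variance is sigma^2 / (2 theta) = 10/9.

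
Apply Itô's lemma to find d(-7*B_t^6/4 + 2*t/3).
d(-7*B_t^6/4 + 2*t/3) = (2/3 - 105*B_t^4/4) dt + (-21*B_t^5/2) dB_t

Itô's formula for f(t, x): d f(t, B_t) = (f_t + (1/2) f_xx) dt + f_x dB_t. Compute partials of f(t, x) = 2*t/3 - 7*x^6/4:
  f_t(t,x)  = 2/3
  f_x(t,x)  = -21*x^5/2
  f_xx(t,x) = -105*x^4/2
Assemble drift = f_t + (1/2) f_xx = 2/3 - 105*x^4/4 and diffusion = f_x = -21*x^5/2. Substituting x = B_t:
  d(-7*B_t^6/4 + 2*t/3) = (2/3 - 105*B_t^4/4) dt + (-21*B_t^5/2) dB_t.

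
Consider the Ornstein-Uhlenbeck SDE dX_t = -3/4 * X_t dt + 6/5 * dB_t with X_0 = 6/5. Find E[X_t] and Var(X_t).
E[X_t] = 6*exp(-3*t/4)/5; Var(X_t) = 24/25 - 24*exp(-3*t/2)/25

The OU SDE dX = -theta X dt + sigma dB admits the integrating factor exp(theta t): d(exp(theta t) X_t) = sigma exp(theta t) dB_t. Integrating from 0 to t:
  X_t = x_0 * exp(-theta t) + sigma * int_0^t exp(-theta (t-s)) dB_s.
The Itô integral has mean 0 and (by the Itô isometry) variance sigma^2 * int_0^t exp(-2 theta (t - s)) ds = sigma^2 * (1 - exp(-2 theta t)) / (2 theta).
With theta = 3/4, sigma = 6/5, x_0 = 6/5:
  E[X_t] = 6/5 * exp(-3/4 t) = 6*exp(-3*t/4)/5
  Var(X_t) = (6/5)^2 * (1 - exp(-2*3/4 t)) / (2 * 3/4) = 24/25 - 24*exp(-3*t/2)/25.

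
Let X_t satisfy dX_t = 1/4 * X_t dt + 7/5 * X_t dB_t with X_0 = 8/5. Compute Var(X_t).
Var(X_t) = 64*(exp(49*t/25) - 1)*exp(t/2)/25

For GBM dX = mu X dt + sigma X dB with X_0 = x_0, apply Itô to Y = log X: dY = (mu - sigma^2/2) dt + sigma dB, so Y_t = log(x_0) + (mu - sigma^2/2) t + sigma B_t and hence X_t = x_0 * exp((mu - sigma^2/2) t + sigma B_t).
With mu = 1/4, sigma = 7/5, x_0 = 8/5, this gives:
  X_t = 8/5 * exp((-73/100) * t + (7/5) * B_t).
Since sigma*B_t ~ Normal(0, sigma^2 t), E[exp(sigma*B_t)] = exp(sigma^2 t / 2); so E[X_t] = x_0 * exp((mu - sigma^2/2) t) * exp(sigma^2 t / 2) = x_0 * exp(mu t) = 8*exp(t/4)/5.
Var(X_t) = E[X_t^2] - (E[X_t])^2 = x_0^2 * exp(2 mu t) * (exp(sigma^2 t) - 1) = 64*(exp(49*t/25) - 1)*exp(t/2)/25.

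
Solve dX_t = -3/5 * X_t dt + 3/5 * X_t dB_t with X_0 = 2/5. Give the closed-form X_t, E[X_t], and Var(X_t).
X_t = 2/5 * exp((-39/50) t + (3/5) B_t); E[X_t] = 2*exp(-3*t/5)/5; Var(X_t) = (4*exp(9*t/25) - 4)*exp(-6*t/5)/25

For GBM dX = mu X dt + sigma X dB with X_0 = x_0, apply Itô to Y = log X: dY = (mu - sigma^2/2) dt + sigma dB, so Y_t = log(x_0) + (mu - sigma^2/2) t + sigma B_t and hence X_t = x_0 * exp((mu - sigma^2/2) t + sigma B_t).
With mu = -3/5, sigma = 3/5, x_0 = 2/5, this gives:
  X_t = 2/5 * exp((-39/50) * t + (3/5) * B_t).
Since sigma*B_t ~ Normal(0, sigma^2 t), E[exp(sigma*B_t)] = exp(sigma^2 t / 2); so E[X_t] = x_0 * exp((mu - sigma^2/2) t) * exp(sigma^2 t / 2) = x_0 * exp(mu t) = 2*exp(-3*t/5)/5.
Var(X_t) = E[X_t^2] - (E[X_t])^2 = x_0^2 * exp(2 mu t) * (exp(sigma^2 t) - 1) = (4*exp(9*t/25) - 4)*exp(-6*t/5)/25.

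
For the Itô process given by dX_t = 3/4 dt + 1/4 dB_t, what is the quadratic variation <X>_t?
<X>_t = t/16

For an Itô process dX_t = a(t) dt + b(t) dB_t, the quadratic variation is <X>_t = int_0^t b(s)^2 ds (the drift term does not contribute). Here b(s) = 1/4, so
  b(s)^2 = 1/16.
Integrating from 0 to t:
  <X>_t = int_0^t (1/16) ds = t/16.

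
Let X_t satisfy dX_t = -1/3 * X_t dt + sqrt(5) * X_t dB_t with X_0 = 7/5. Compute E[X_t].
E[X_t] = 7*exp(-t/3)/5

For GBM dX = mu X dt + sigma X dB with X_0 = x_0, apply Itô to Y = log X: dY = (mu - sigma^2/2) dt + sigma dB, so Y_t = log(x_0) + (mu - sigma^2/2) t + sigma B_t and hence X_t = x_0 * exp((mu - sigma^2/2) t + sigma B_t).
With mu = -1/3, sigma = sqrt(5), x_0 = 7/5, this gives:
  X_t = 7/5 * exp((-17/6) * t + (sqrt(5)) * B_t).
Since sigma*B_t ~ Normal(0, sigma^2 t), E[exp(sigma*B_t)] = exp(sigma^2 t / 2); so E[X_t] = x_0 * exp((mu - sigma^2/2) t) * exp(sigma^2 t / 2) = x_0 * exp(mu t) = 7*exp(-t/3)/5.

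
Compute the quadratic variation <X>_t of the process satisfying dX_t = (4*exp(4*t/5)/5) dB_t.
<X>_t = 2*exp(8*t/5)/5 - 2/5

For an Itô process dX_t = a(t) dt + b(t) dB_t, the quadratic variation is <X>_t = int_0^t b(s)^2 ds (the drift term does not contribute). Here b(s) = 4*exp(4*s/5)/5, so
  b(s)^2 = 16*exp(8*s/5)/25.
Integrating from 0 to t:
  <X>_t = int_0^t (16*exp(8*s/5)/25) ds = 2*exp(8*t/5)/5 - 2/5.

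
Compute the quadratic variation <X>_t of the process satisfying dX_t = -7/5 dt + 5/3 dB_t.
<X>_t = 25*t/9

For an Itô process dX_t = a(t) dt + b(t) dB_t, the quadratic variation is <X>_t = int_0^t b(s)^2 ds (the drift term does not contribute). Here b(s) = 5/3, so
  b(s)^2 = 25/9.
Integrating from 0 to t:
  <X>_t = int_0^t (25/9) ds = 25*t/9.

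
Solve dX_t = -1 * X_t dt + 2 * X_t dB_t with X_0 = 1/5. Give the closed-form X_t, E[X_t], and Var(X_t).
X_t = 1/5 * exp((-3) t + (2) B_t); E[X_t] = exp(-t)/5; Var(X_t) = 2*sinh(2*t)/25

For GBM dX = mu X dt + sigma X dB with X_0 = x_0, apply Itô to Y = log X: dY = (mu - sigma^2/2) dt + sigma dB, so Y_t = log(x_0) + (mu - sigma^2/2) t + sigma B_t and hence X_t = x_0 * exp((mu - sigma^2/2) t + sigma B_t).
With mu = -1, sigma = 2, x_0 = 1/5, this gives:
  X_t = 1/5 * exp((-3) * t + (2) * B_t).
Since sigma*B_t ~ Normal(0, sigma^2 t), E[exp(sigma*B_t)] = exp(sigma^2 t / 2); so E[X_t] = x_0 * exp((mu - sigma^2/2) t) * exp(sigma^2 t / 2) = x_0 * exp(mu t) = exp(-t)/5.
Var(X_t) = E[X_t^2] - (E[X_t])^2 = x_0^2 * exp(2 mu t) * (exp(sigma^2 t) - 1) = 2*sinh(2*t)/25.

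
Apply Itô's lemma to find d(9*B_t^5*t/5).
d(9*B_t^5*t/5) = (9*B_t^3*(B_t^2 + 10*t)/5) dt + (9*B_t^4*t) dB_t

Itô's formula for f(t, x): d f(t, B_t) = (f_t + (1/2) f_xx) dt + f_x dB_t. Compute partials of f(t, x) = 9*t*x^5/5:
  f_t(t,x)  = 9*x^5/5
  f_x(t,x)  = 9*t*x^4
  f_xx(t,x) = 36*t*x^3
Assemble drift = f_t + (1/2) f_xx = 9*x^3*(10*t + x^2)/5 and diffusion = f_x = 9*t*x^4. Substituting x = B_t:
  d(9*B_t^5*t/5) = (9*B_t^3*(B_t^2 + 10*t)/5) dt + (9*B_t^4*t) dB_t.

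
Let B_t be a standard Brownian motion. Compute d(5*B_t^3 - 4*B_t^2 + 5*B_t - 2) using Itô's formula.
d(5*B_t^3 - 4*B_t^2 + 5*B_t - 2) = (15*B_t - 4) dt + (15*B_t^2 - 8*B_t + 5) dB_t

Itô's formula for f(B_t) gives d f(B_t) = f'(B_t) dB_t + (1/2) f''(B_t) dt. Compute derivatives of f(x) = 5*x^3 - 4*x^2 + 5*x - 2:
  f'(x)  = 15*x^2 - 8*x + 5
  f''(x) = 30*x - 8
Substitute x = B_t and multiply the f'' term by 1/2:
  drift     = (1/2) * (30*x - 8) evaluated at B_t = 15*B_t - 4
  diffusion = (15*x^2 - 8*x + 5) evaluated at B_t = 15*B_t^2 - 8*B_t + 5
Therefore d(5*B_t^3 - 4*B_t^2 + 5*B_t - 2) = (15*B_t - 4) dt + (15*B_t^2 - 8*B_t + 5) dB_t.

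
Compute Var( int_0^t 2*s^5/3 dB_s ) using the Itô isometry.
Var = 4*t^11/99

The Itô integral of a deterministic integrand f(s) has mean 0 because each increment f(s) * (B_{s+ds} - B_s) has mean 0. By the Itô isometry:
  Var( int_0^t f(s) dB_s ) = E[ (int_0^t f(s) dB_s)^2 ] = int_0^t f(s)^2 ds.
Here f(s) = 2*s^5/3, so f(s)^2 = 4*s^10/9. Integrate:
  int_0^t (4*s^10/9) ds = 4*t^11/99.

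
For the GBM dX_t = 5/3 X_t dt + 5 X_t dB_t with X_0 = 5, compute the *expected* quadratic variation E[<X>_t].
E[<X>_t] = 375*exp(85*t/3)/17 - 375/17

<X>_t = int_0^t (5 * X_s)^2 ds. Taking expectation inside the integral: E[<X>_t] = 5^2 * int_0^t E[X_s^2] ds. For GBM, E[X_s^2] = x_0^2 * exp((2 mu + sigma^2) s). Integrating:
  E[<X>_t] = 5^2 * 5^2 * (exp((2*(5/3) + 5^2) t) - 1) / (2*(5/3) + 5^2)
           = 5^2 * 5^2 * (exp((85/3) t) - 1) / (85/3) = 375*exp(85*t/3)/17 - 375/17.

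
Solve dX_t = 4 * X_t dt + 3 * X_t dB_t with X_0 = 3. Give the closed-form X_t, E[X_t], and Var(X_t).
X_t = 3 * exp((-1/2) t + (3) B_t); E[X_t] = 3*exp(4*t); Var(X_t) = 9*(exp(9*t) - 1)*exp(8*t)

For GBM dX = mu X dt + sigma X dB with X_0 = x_0, apply Itô to Y = log X: dY = (mu - sigma^2/2) dt + sigma dB, so Y_t = log(x_0) + (mu - sigma^2/2) t + sigma B_t and hence X_t = x_0 * exp((mu - sigma^2/2) t + sigma B_t).
With mu = 4, sigma = 3, x_0 = 3, this gives:
  X_t = 3 * exp((-1/2) * t + (3) * B_t).
Since sigma*B_t ~ Normal(0, sigma^2 t), E[exp(sigma*B_t)] = exp(sigma^2 t / 2); so E[X_t] = x_0 * exp((mu - sigma^2/2) t) * exp(sigma^2 t / 2) = x_0 * exp(mu t) = 3*exp(4*t).
Var(X_t) = E[X_t^2] - (E[X_t])^2 = x_0^2 * exp(2 mu t) * (exp(sigma^2 t) - 1) = 9*(exp(9*t) - 1)*exp(8*t).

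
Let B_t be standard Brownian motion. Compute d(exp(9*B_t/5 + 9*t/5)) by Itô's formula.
d(exp(9*B_t/5 + 9*t/5)) = (171*exp(9*B_t/5 + 9*t/5)/50) dt + (9*exp(9*B_t/5 + 9*t/5)/5) dB_t

Itô's formula for f(t, x): d f(t, B_t) = (f_t + (1/2) f_xx) dt + f_x dB_t. Compute partials of f(t, x) = exp(9*t/5 + 9*x/5):
  f_t(t,x)  = 9*exp(9*t/5 + 9*x/5)/5
  f_x(t,x)  = 9*exp(9*t/5 + 9*x/5)/5
  f_xx(t,x) = 81*exp(9*t/5 + 9*x/5)/25
Assemble drift = f_t + (1/2) f_xx = 171*exp(9*t/5 + 9*x/5)/50 and diffusion = f_x = 9*exp(9*t/5 + 9*x/5)/5. Substituting x = B_t:
  d(exp(9*B_t/5 + 9*t/5)) = (171*exp(9*B_t/5 + 9*t/5)/50) dt + (9*exp(9*B_t/5 + 9*t/5)/5) dB_t.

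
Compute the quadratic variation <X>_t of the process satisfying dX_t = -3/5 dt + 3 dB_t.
<X>_t = 9*t

For an Itô process dX_t = a(t) dt + b(t) dB_t, the quadratic variation is <X>_t = int_0^t b(s)^2 ds (the drift term does not contribute). Here b(s) = 3, so
  b(s)^2 = 9.
Integrating from 0 to t:
  <X>_t = int_0^t (9) ds = 9*t.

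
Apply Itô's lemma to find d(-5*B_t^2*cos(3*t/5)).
d(-5*B_t^2*cos(3*t/5)) = (3*B_t^2*sin(3*t/5) - 5*cos(3*t/5)) dt + (-10*B_t*cos(3*t/5)) dB_t

Itô's formula for f(t, x): d f(t, B_t) = (f_t + (1/2) f_xx) dt + f_x dB_t. Compute partials of f(t, x) = -5*x^2*cos(3*t/5):
  f_t(t,x)  = 3*x^2*sin(3*t/5)
  f_x(t,x)  = -10*x*cos(3*t/5)
  f_xx(t,x) = -10*cos(3*t/5)
Assemble drift = f_t + (1/2) f_xx = 3*x^2*sin(3*t/5) - 5*cos(3*t/5) and diffusion = f_x = -10*x*cos(3*t/5). Substituting x = B_t:
  d(-5*B_t^2*cos(3*t/5)) = (3*B_t^2*sin(3*t/5) - 5*cos(3*t/5)) dt + (-10*B_t*cos(3*t/5)) dB_t.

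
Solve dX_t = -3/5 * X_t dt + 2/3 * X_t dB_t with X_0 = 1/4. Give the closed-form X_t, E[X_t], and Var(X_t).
X_t = 1/4 * exp((-37/45) t + (2/3) B_t); E[X_t] = exp(-3*t/5)/4; Var(X_t) = (exp(4*t/9) - 1)*exp(-6*t/5)/16

For GBM dX = mu X dt + sigma X dB with X_0 = x_0, apply Itô to Y = log X: dY = (mu - sigma^2/2) dt + sigma dB, so Y_t = log(x_0) + (mu - sigma^2/2) t + sigma B_t and hence X_t = x_0 * exp((mu - sigma^2/2) t + sigma B_t).
With mu = -3/5, sigma = 2/3, x_0 = 1/4, this gives:
  X_t = 1/4 * exp((-37/45) * t + (2/3) * B_t).
Since sigma*B_t ~ Normal(0, sigma^2 t), E[exp(sigma*B_t)] = exp(sigma^2 t / 2); so E[X_t] = x_0 * exp((mu - sigma^2/2) t) * exp(sigma^2 t / 2) = x_0 * exp(mu t) = exp(-3*t/5)/4.
Var(X_t) = E[X_t^2] - (E[X_t])^2 = x_0^2 * exp(2 mu t) * (exp(sigma^2 t) - 1) = (exp(4*t/9) - 1)*exp(-6*t/5)/16.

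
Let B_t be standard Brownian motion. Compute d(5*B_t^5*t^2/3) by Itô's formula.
d(5*B_t^5*t^2/3) = (10*B_t^3*t*(B_t^2 + 5*t)/3) dt + (25*B_t^4*t^2/3) dB_t

Itô's formula for f(t, x): d f(t, B_t) = (f_t + (1/2) f_xx) dt + f_x dB_t. Compute partials of f(t, x) = 5*t^2*x^5/3:
  f_t(t,x)  = 10*t*x^5/3
  f_x(t,x)  = 25*t^2*x^4/3
  f_xx(t,x) = 100*t^2*x^3/3
Assemble drift = f_t + (1/2) f_xx = 10*t*x^3*(5*t + x^2)/3 and diffusion = f_x = 25*t^2*x^4/3. Substituting x = B_t:
  d(5*B_t^5*t^2/3) = (10*B_t^3*t*(B_t^2 + 5*t)/3) dt + (25*B_t^4*t^2/3) dB_t.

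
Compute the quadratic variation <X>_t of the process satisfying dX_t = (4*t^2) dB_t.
<X>_t = 16*t^5/5

For an Itô process dX_t = a(t) dt + b(t) dB_t, the quadratic variation is <X>_t = int_0^t b(s)^2 ds (the drift term does not contribute). Here b(s) = 4*s^2, so
  b(s)^2 = 16*s^4.
Integrating from 0 to t:
  <X>_t = int_0^t (16*s^4) ds = 16*t^5/5.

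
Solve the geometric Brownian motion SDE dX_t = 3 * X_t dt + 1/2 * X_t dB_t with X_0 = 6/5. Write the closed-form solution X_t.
X_t = 6/5 * exp((23/8) * t + (1/2) * B_t)

For GBM dX = mu X dt + sigma X dB with X_0 = x_0, apply Itô to Y = log X: dY = (mu - sigma^2/2) dt + sigma dB, so Y_t = log(x_0) + (mu - sigma^2/2) t + sigma B_t and hence X_t = x_0 * exp((mu - sigma^2/2) t + sigma B_t).
With mu = 3, sigma = 1/2, x_0 = 6/5, this gives:
  X_t = 6/5 * exp((23/8) * t + (1/2) * B_t).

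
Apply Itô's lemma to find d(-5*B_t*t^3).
d(-5*B_t*t^3) = (-15*B_t*t^2) dt + (-5*t^3) dB_t

Itô's formula for f(t, x): d f(t, B_t) = (f_t + (1/2) f_xx) dt + f_x dB_t. Compute partials of f(t, x) = -5*t^3*x:
  f_t(t,x)  = -15*t^2*x
  f_x(t,x)  = -5*t^3
  f_xx(t,x) = 0
Assemble drift = f_t + (1/2) f_xx = -15*t^2*x and diffusion = f_x = -5*t^3. Substituting x = B_t:
  d(-5*B_t*t^3) = (-15*B_t*t^2) dt + (-5*t^3) dB_t.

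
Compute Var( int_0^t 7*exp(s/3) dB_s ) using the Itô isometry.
Var = 147*exp(2*t/3)/2 - 147/2

The Itô integral of a deterministic integrand f(s) has mean 0 because each increment f(s) * (B_{s+ds} - B_s) has mean 0. By the Itô isometry:
  Var( int_0^t f(s) dB_s ) = E[ (int_0^t f(s) dB_s)^2 ] = int_0^t f(s)^2 ds.
Here f(s) = 7*exp(s/3), so f(s)^2 = 49*exp(2*s/3). Integrate:
  int_0^t (49*exp(2*s/3)) ds = 147*exp(2*t/3)/2 - 147/2.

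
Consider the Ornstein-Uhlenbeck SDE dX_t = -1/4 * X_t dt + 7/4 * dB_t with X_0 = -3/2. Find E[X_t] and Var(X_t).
E[X_t] = -3*exp(-t/4)/2; Var(X_t) = 49/8 - 49*exp(-t/2)/8

The OU SDE dX = -theta X dt + sigma dB admits the integrating factor exp(theta t): d(exp(theta t) X_t) = sigma exp(theta t) dB_t. Integrating from 0 to t:
  X_t = x_0 * exp(-theta t) + sigma * int_0^t exp(-theta (t-s)) dB_s.
The Itô integral has mean 0 and (by the Itô isometry) variance sigma^2 * int_0^t exp(-2 theta (t - s)) ds = sigma^2 * (1 - exp(-2 theta t)) / (2 theta).
With theta = 1/4, sigma = 7/4, x_0 = -3/2:
  E[X_t] = -3/2 * exp(-1/4 t) = -3*exp(-t/4)/2
  Var(X_t) = (7/4)^2 * (1 - exp(-2*1/4 t)) / (2 * 1/4) = 49/8 - 49*exp(-t/2)/8.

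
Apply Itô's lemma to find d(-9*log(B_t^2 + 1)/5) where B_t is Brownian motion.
d(-9*log(B_t^2 + 1)/5) = (9*(B_t^2 - 1)/(5*(B_t^2 + 1)^2)) dt + (-18*B_t/(5*B_t^2 + 5)) dB_t

Itô's formula for f(B_t) gives d f(B_t) = f'(B_t) dB_t + (1/2) f''(B_t) dt. Compute derivatives of f(x) = -9*log(x^2 + 1)/5:
  f'(x)  = -18*x/(5*x^2 + 5)
  f''(x) = 18*(x^2 - 1)/(5*(x^2 + 1)^2)
Substitute x = B_t and multiply the f'' term by 1/2:
  drift     = (1/2) * (18*(x^2 - 1)/(5*(x^2 + 1)^2)) evaluated at B_t = 9*(B_t^2 - 1)/(5*(B_t^2 + 1)^2)
  diffusion = (-18*x/(5*x^2 + 5)) evaluated at B_t = -18*B_t/(5*B_t^2 + 5)
Therefore d(-9*log(B_t^2 + 1)/5) = (9*(B_t^2 - 1)/(5*(B_t^2 + 1)^2)) dt + (-18*B_t/(5*B_t^2 + 5)) dB_t.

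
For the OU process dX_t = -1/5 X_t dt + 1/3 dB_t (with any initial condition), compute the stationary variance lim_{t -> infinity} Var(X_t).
lim Var(X_t) = 5/18

The OU SDE dX = -theta X dt + sigma dB admits the integrating factor exp(theta t): d(exp(theta t) X_t) = sigma exp(theta t) dB_t. Integrating from 0 to t gives X_t = x_0 * exp(-theta t) + sigma * int_0^t exp(-theta (t-s)) dB_s for any initial x_0. The Itô integral has variance (by the Itô isometry) sigma^2 * int_0^t exp(-2 theta (t - s)) ds = sigma^2 * (1 - exp(-2 theta t)) / (2 theta), independent of x_0.
With theta = 1/5, sigma = 1/3:
  Var(X_t) = (1/3)^2 * (1 - exp(-2*1/5 t)) / (2 * 1/5) = 5/18 - 5*exp(-2*t/5)/18.
As t -> infinity, exp(-2*1/5 t) -> 0, so the stationary variance is sigma^2 / (2 theta) = 5/18.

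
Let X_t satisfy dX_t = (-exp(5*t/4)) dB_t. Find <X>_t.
<X>_t = 2*exp(5*t/2)/5 - 2/5

For an Itô process dX_t = a(t) dt + b(t) dB_t, the quadratic variation is <X>_t = int_0^t b(s)^2 ds (the drift term does not contribute). Here b(s) = -exp(5*s/4), so
  b(s)^2 = exp(5*s/2).
Integrating from 0 to t:
  <X>_t = int_0^t (exp(5*s/2)) ds = 2*exp(5*t/2)/5 - 2/5.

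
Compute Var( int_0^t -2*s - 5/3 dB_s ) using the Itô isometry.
Var = t*(12*t^2 + 30*t + 25)/9

The Itô integral of a deterministic integrand f(s) has mean 0 because each increment f(s) * (B_{s+ds} - B_s) has mean 0. By the Itô isometry:
  Var( int_0^t f(s) dB_s ) = E[ (int_0^t f(s) dB_s)^2 ] = int_0^t f(s)^2 ds.
Here f(s) = -2*s - 5/3, so f(s)^2 = (6*s + 5)^2/9. Integrate:
  int_0^t ((6*s + 5)^2/9) ds = t*(12*t^2 + 30*t + 25)/9.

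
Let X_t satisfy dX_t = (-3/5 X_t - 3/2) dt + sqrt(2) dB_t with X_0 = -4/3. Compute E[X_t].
E[X_t] = -5/2 + 7*exp(-3*t/5)/6

Taking expectations and using E[dB_t] = 0, the mean m(t) = E[X_t] satisfies the ODE m'(t) = a m(t) + b with m(0) = x_0. With a = -3/5, b = -3/2, x_0 = -4/3, the solution is
  m(t) = x_0 * exp(a t) + (b/a) * (exp(a t) - 1)
       = (-4/3) * exp((-3/5) t) + ((-3/2)/(-3/5)) * (exp((-3/5) t) - 1)
       = -5/2 + 7*exp(-3*t/5)/6.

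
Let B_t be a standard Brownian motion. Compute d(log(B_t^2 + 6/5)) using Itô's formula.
d(log(B_t^2 + 6/5)) = (5*(6 - 5*B_t^2)/(5*B_t^2 + 6)^2) dt + (10*B_t/(5*B_t^2 + 6)) dB_t

Itô's formula for f(B_t) gives d f(B_t) = f'(B_t) dB_t + (1/2) f''(B_t) dt. Compute derivatives of f(x) = log(x^2 + 6/5):
  f'(x)  = 10*x/(5*x^2 + 6)
  f''(x) = 10*(6 - 5*x^2)/(5*x^2 + 6)^2
Substitute x = B_t and multiply the f'' term by 1/2:
  drift     = (1/2) * (10*(6 - 5*x^2)/(5*x^2 + 6)^2) evaluated at B_t = 5*(6 - 5*B_t^2)/(5*B_t^2 + 6)^2
  diffusion = (10*x/(5*x^2 + 6)) evaluated at B_t = 10*B_t/(5*B_t^2 + 6)
Therefore d(log(B_t^2 + 6/5)) = (5*(6 - 5*B_t^2)/(5*B_t^2 + 6)^2) dt + (10*B_t/(5*B_t^2 + 6)) dB_t.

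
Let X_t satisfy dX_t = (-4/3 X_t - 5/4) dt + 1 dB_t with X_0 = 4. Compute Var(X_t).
Var(X_t) = 3/8 - 3*exp(-8*t/3)/8

The variance V(t) = Var(X_t) satisfies V'(t) = 2 a V(t) + c^2 with V(0) = 0 (drift coefficient is linear in X, diffusion is constant). With a = -4/3, c = 1, the solution is
  V(t) = (c^2 / (2 a)) * (exp(2 a t) - 1)
       = (1^2 / (2*(-4/3))) * (exp((-8/3) t) - 1)
       = 3/8 - 3*exp(-8*t/3)/8.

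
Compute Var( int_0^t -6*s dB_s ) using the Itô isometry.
Var = 12*t^3

The Itô integral of a deterministic integrand f(s) has mean 0 because each increment f(s) * (B_{s+ds} - B_s) has mean 0. By the Itô isometry:
  Var( int_0^t f(s) dB_s ) = E[ (int_0^t f(s) dB_s)^2 ] = int_0^t f(s)^2 ds.
Here f(s) = -6*s, so f(s)^2 = 36*s^2. Integrate:
  int_0^t (36*s^2) ds = 12*t^3.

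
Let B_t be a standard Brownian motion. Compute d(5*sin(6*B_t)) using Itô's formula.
d(5*sin(6*B_t)) = (-90*sin(6*B_t)) dt + (30*cos(6*B_t)) dB_t

Itô's formula for f(B_t) gives d f(B_t) = f'(B_t) dB_t + (1/2) f''(B_t) dt. Compute derivatives of f(x) = 5*sin(6*x):
  f'(x)  = 30*cos(6*x)
  f''(x) = -180*sin(6*x)
Substitute x = B_t and multiply the f'' term by 1/2:
  drift     = (1/2) * (-180*sin(6*x)) evaluated at B_t = -90*sin(6*B_t)
  diffusion = (30*cos(6*x)) evaluated at B_t = 30*cos(6*B_t)
Therefore d(5*sin(6*B_t)) = (-90*sin(6*B_t)) dt + (30*cos(6*B_t)) dB_t.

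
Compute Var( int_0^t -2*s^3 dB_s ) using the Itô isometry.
Var = 4*t^7/7

The Itô integral of a deterministic integrand f(s) has mean 0 because each increment f(s) * (B_{s+ds} - B_s) has mean 0. By the Itô isometry:
  Var( int_0^t f(s) dB_s ) = E[ (int_0^t f(s) dB_s)^2 ] = int_0^t f(s)^2 ds.
Here f(s) = -2*s^3, so f(s)^2 = 4*s^6. Integrate:
  int_0^t (4*s^6) ds = 4*t^7/7.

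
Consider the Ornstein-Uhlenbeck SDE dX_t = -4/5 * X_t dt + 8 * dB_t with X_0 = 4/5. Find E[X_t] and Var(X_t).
E[X_t] = 4*exp(-4*t/5)/5; Var(X_t) = 40 - 40*exp(-8*t/5)

The OU SDE dX = -theta X dt + sigma dB admits the integrating factor exp(theta t): d(exp(theta t) X_t) = sigma exp(theta t) dB_t. Integrating from 0 to t:
  X_t = x_0 * exp(-theta t) + sigma * int_0^t exp(-theta (t-s)) dB_s.
The Itô integral has mean 0 and (by the Itô isometry) variance sigma^2 * int_0^t exp(-2 theta (t - s)) ds = sigma^2 * (1 - exp(-2 theta t)) / (2 theta).
With theta = 4/5, sigma = 8, x_0 = 4/5:
  E[X_t] = 4/5 * exp(-4/5 t) = 4*exp(-4*t/5)/5
  Var(X_t) = (8)^2 * (1 - exp(-2*4/5 t)) / (2 * 4/5) = 40 - 40*exp(-8*t/5).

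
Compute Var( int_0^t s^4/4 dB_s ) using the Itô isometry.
Var = t^9/144

The Itô integral of a deterministic integrand f(s) has mean 0 because each increment f(s) * (B_{s+ds} - B_s) has mean 0. By the Itô isometry:
  Var( int_0^t f(s) dB_s ) = E[ (int_0^t f(s) dB_s)^2 ] = int_0^t f(s)^2 ds.
Here f(s) = s^4/4, so f(s)^2 = s^8/16. Integrate:
  int_0^t (s^8/16) ds = t^9/144.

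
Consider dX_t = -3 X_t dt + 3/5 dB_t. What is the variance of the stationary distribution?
lim Var(X_t) = 3/50

The OU SDE dX = -theta X dt + sigma dB admits the integrating factor exp(theta t): d(exp(theta t) X_t) = sigma exp(theta t) dB_t. Integrating from 0 to t gives X_t = x_0 * exp(-theta t) + sigma * int_0^t exp(-theta (t-s)) dB_s for any initial x_0. The Itô integral has variance (by the Itô isometry) sigma^2 * int_0^t exp(-2 theta (t - s)) ds = sigma^2 * (1 - exp(-2 theta t)) / (2 theta), independent of x_0.
With theta = 3, sigma = 3/5:
  Var(X_t) = (3/5)^2 * (1 - exp(-2*3 t)) / (2 * 3) = 3/50 - 3*exp(-6*t)/50.
As t -> infinity, exp(-2*3 t) -> 0, so the stationary variance is sigma^2 / (2 theta) = 3/50.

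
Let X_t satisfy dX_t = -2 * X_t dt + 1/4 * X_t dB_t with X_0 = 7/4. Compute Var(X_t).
Var(X_t) = (49*exp(t/16) - 49)*exp(-4*t)/16

For GBM dX = mu X dt + sigma X dB with X_0 = x_0, apply Itô to Y = log X: dY = (mu - sigma^2/2) dt + sigma dB, so Y_t = log(x_0) + (mu - sigma^2/2) t + sigma B_t and hence X_t = x_0 * exp((mu - sigma^2/2) t + sigma B_t).
With mu = -2, sigma = 1/4, x_0 = 7/4, this gives:
  X_t = 7/4 * exp((-65/32) * t + (1/4) * B_t).
Since sigma*B_t ~ Normal(0, sigma^2 t), E[exp(sigma*B_t)] = exp(sigma^2 t / 2); so E[X_t] = x_0 * exp((mu - sigma^2/2) t) * exp(sigma^2 t / 2) = x_0 * exp(mu t) = 7*exp(-2*t)/4.
Var(X_t) = E[X_t^2] - (E[X_t])^2 = x_0^2 * exp(2 mu t) * (exp(sigma^2 t) - 1) = (49*exp(t/16) - 49)*exp(-4*t)/16.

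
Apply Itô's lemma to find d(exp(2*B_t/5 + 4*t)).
d(exp(2*B_t/5 + 4*t)) = (102*exp(2*B_t/5 + 4*t)/25) dt + (2*exp(2*B_t/5 + 4*t)/5) dB_t

Itô's formula for f(t, x): d f(t, B_t) = (f_t + (1/2) f_xx) dt + f_x dB_t. Compute partials of f(t, x) = exp(4*t + 2*x/5):
  f_t(t,x)  = 4*exp(4*t + 2*x/5)
  f_x(t,x)  = 2*exp(4*t + 2*x/5)/5
  f_xx(t,x) = 4*exp(4*t + 2*x/5)/25
Assemble drift = f_t + (1/2) f_xx = 102*exp(4*t + 2*x/5)/25 and diffusion = f_x = 2*exp(4*t + 2*x/5)/5. Substituting x = B_t:
  d(exp(2*B_t/5 + 4*t)) = (102*exp(2*B_t/5 + 4*t)/25) dt + (2*exp(2*B_t/5 + 4*t)/5) dB_t.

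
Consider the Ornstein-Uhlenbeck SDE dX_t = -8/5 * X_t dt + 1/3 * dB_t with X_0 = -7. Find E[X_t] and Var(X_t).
E[X_t] = -7*exp(-8*t/5); Var(X_t) = 5/144 - 5*exp(-16*t/5)/144

The OU SDE dX = -theta X dt + sigma dB admits the integrating factor exp(theta t): d(exp(theta t) X_t) = sigma exp(theta t) dB_t. Integrating from 0 to t:
  X_t = x_0 * exp(-theta t) + sigma * int_0^t exp(-theta (t-s)) dB_s.
The Itô integral has mean 0 and (by the Itô isometry) variance sigma^2 * int_0^t exp(-2 theta (t - s)) ds = sigma^2 * (1 - exp(-2 theta t)) / (2 theta).
With theta = 8/5, sigma = 1/3, x_0 = -7:
  E[X_t] = -7 * exp(-8/5 t) = -7*exp(-8*t/5)
  Var(X_t) = (1/3)^2 * (1 - exp(-2*8/5 t)) / (2 * 8/5) = 5/144 - 5*exp(-16*t/5)/144.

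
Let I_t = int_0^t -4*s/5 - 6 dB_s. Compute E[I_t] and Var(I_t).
E[I_t] = 0; Var(I_t) = 4*t*(4*t^2 + 90*t + 675)/75

The Itô integral of a deterministic integrand f(s) has mean 0 because each increment f(s) * (B_{s+ds} - B_s) has mean 0. By the Itô isometry:
  Var( int_0^t f(s) dB_s ) = E[ (int_0^t f(s) dB_s)^2 ] = int_0^t f(s)^2 ds.
Here f(s) = -4*s/5 - 6, so f(s)^2 = 4*(2*s + 15)^2/25. Integrate:
  int_0^t (4*(2*s + 15)^2/25) ds = 4*t*(4*t^2 + 90*t + 675)/75.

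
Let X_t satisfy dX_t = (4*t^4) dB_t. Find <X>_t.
<X>_t = 16*t^9/9

For an Itô process dX_t = a(t) dt + b(t) dB_t, the quadratic variation is <X>_t = int_0^t b(s)^2 ds (the drift term does not contribute). Here b(s) = 4*s^4, so
  b(s)^2 = 16*s^8.
Integrating from 0 to t:
  <X>_t = int_0^t (16*s^8) ds = 16*t^9/9.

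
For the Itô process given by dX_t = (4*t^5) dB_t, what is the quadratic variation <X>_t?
<X>_t = 16*t^11/11

For an Itô process dX_t = a(t) dt + b(t) dB_t, the quadratic variation is <X>_t = int_0^t b(s)^2 ds (the drift term does not contribute). Here b(s) = 4*s^5, so
  b(s)^2 = 16*s^10.
Integrating from 0 to t:
  <X>_t = int_0^t (16*s^10) ds = 16*t^11/11.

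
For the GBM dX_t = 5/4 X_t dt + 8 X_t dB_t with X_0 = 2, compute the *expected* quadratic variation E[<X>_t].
E[<X>_t] = 512*exp(133*t/2)/133 - 512/133

<X>_t = int_0^t (8 * X_s)^2 ds. Taking expectation inside the integral: E[<X>_t] = 8^2 * int_0^t E[X_s^2] ds. For GBM, E[X_s^2] = x_0^2 * exp((2 mu + sigma^2) s). Integrating:
  E[<X>_t] = 8^2 * 2^2 * (exp((2*(5/4) + 8^2) t) - 1) / (2*(5/4) + 8^2)
           = 8^2 * 2^2 * (exp((133/2) t) - 1) / (133/2) = 512*exp(133*t/2)/133 - 512/133.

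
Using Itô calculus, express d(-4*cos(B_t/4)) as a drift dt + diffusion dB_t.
d(-4*cos(B_t/4)) = (cos(B_t/4)/8) dt + (sin(B_t/4)) dB_t

Itô's formula for f(B_t) gives d f(B_t) = f'(B_t) dB_t + (1/2) f''(B_t) dt. Compute derivatives of f(x) = -4*cos(x/4):
  f'(x)  = sin(x/4)
  f''(x) = cos(x/4)/4
Substitute x = B_t and multiply the f'' term by 1/2:
  drift     = (1/2) * (cos(x/4)/4) evaluated at B_t = cos(B_t/4)/8
  diffusion = (sin(x/4)) evaluated at B_t = sin(B_t/4)
Therefore d(-4*cos(B_t/4)) = (cos(B_t/4)/8) dt + (sin(B_t/4)) dB_t.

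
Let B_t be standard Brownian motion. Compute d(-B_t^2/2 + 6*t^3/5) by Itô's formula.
d(-B_t^2/2 + 6*t^3/5) = (18*t^2/5 - 1/2) dt + (-B_t) dB_t

Itô's formula for f(t, x): d f(t, B_t) = (f_t + (1/2) f_xx) dt + f_x dB_t. Compute partials of f(t, x) = 6*t^3/5 - x^2/2:
  f_t(t,x)  = 18*t^2/5
  f_x(t,x)  = -x
  f_xx(t,x) = -1
Assemble drift = f_t + (1/2) f_xx = 18*t^2/5 - 1/2 and diffusion = f_x = -x. Substituting x = B_t:
  d(-B_t^2/2 + 6*t^3/5) = (18*t^2/5 - 1/2) dt + (-B_t) dB_t.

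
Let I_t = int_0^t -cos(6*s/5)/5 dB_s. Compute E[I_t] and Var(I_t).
E[I_t] = 0; Var(I_t) = t/50 + sin(12*t/5)/120

The Itô integral of a deterministic integrand f(s) has mean 0 because each increment f(s) * (B_{s+ds} - B_s) has mean 0. By the Itô isometry:
  Var( int_0^t f(s) dB_s ) = E[ (int_0^t f(s) dB_s)^2 ] = int_0^t f(s)^2 ds.
Here f(s) = -cos(6*s/5)/5, so f(s)^2 = cos(6*s/5)^2/25. Integrate:
  int_0^t (cos(6*s/5)^2/25) ds = t/50 + sin(12*t/5)/120.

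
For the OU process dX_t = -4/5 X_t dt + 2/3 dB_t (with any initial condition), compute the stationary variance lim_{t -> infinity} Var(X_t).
lim Var(X_t) = 5/18

The OU SDE dX = -theta X dt + sigma dB admits the integrating factor exp(theta t): d(exp(theta t) X_t) = sigma exp(theta t) dB_t. Integrating from 0 to t gives X_t = x_0 * exp(-theta t) + sigma * int_0^t exp(-theta (t-s)) dB_s for any initial x_0. The Itô integral has variance (by the Itô isometry) sigma^2 * int_0^t exp(-2 theta (t - s)) ds = sigma^2 * (1 - exp(-2 theta t)) / (2 theta), independent of x_0.
With theta = 4/5, sigma = 2/3:
  Var(X_t) = (2/3)^2 * (1 - exp(-2*4/5 t)) / (2 * 4/5) = 5/18 - 5*exp(-8*t/5)/18.
As t -> infinity, exp(-2*4/5 t) -> 0, so the stationary variance is sigma^2 / (2 theta) = 5/18.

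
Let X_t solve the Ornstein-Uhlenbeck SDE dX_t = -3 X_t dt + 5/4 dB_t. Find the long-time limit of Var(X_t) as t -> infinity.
lim Var(X_t) = 25/96

The OU SDE dX = -theta X dt + sigma dB admits the integrating factor exp(theta t): d(exp(theta t) X_t) = sigma exp(theta t) dB_t. Integrating from 0 to t gives X_t = x_0 * exp(-theta t) + sigma * int_0^t exp(-theta (t-s)) dB_s for any initial x_0. The Itô integral has variance (by the Itô isometry) sigma^2 * int_0^t exp(-2 theta (t - s)) ds = sigma^2 * (1 - exp(-2 theta t)) / (2 theta), independent of x_0.
With theta = 3, sigma = 5/4:
  Var(X_t) = (5/4)^2 * (1 - exp(-2*3 t)) / (2 * 3) = 25/96 - 25*exp(-6*t)/96.
As t -> infinity, exp(-2*3 t) -> 0, so the stationary variance is sigma^2 / (2 theta) = 25/96.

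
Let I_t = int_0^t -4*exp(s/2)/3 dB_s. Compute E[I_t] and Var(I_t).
E[I_t] = 0; Var(I_t) = 16*exp(t)/9 - 16/9

The Itô integral of a deterministic integrand f(s) has mean 0 because each increment f(s) * (B_{s+ds} - B_s) has mean 0. By the Itô isometry:
  Var( int_0^t f(s) dB_s ) = E[ (int_0^t f(s) dB_s)^2 ] = int_0^t f(s)^2 ds.
Here f(s) = -4*exp(s/2)/3, so f(s)^2 = 16*exp(s)/9. Integrate:
  int_0^t (16*exp(s)/9) ds = 16*exp(t)/9 - 16/9.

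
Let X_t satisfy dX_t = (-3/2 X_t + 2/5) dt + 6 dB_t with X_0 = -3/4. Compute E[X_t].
E[X_t] = 4/15 - 61*exp(-3*t/2)/60

Taking expectations and using E[dB_t] = 0, the mean m(t) = E[X_t] satisfies the ODE m'(t) = a m(t) + b with m(0) = x_0. With a = -3/2, b = 2/5, x_0 = -3/4, the solution is
  m(t) = x_0 * exp(a t) + (b/a) * (exp(a t) - 1)
       = (-3/4) * exp((-3/2) t) + ((2/5)/(-3/2)) * (exp((-3/2) t) - 1)
       = 4/15 - 61*exp(-3*t/2)/60.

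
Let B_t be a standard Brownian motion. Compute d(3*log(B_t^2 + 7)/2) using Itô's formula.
d(3*log(B_t^2 + 7)/2) = (3*(7 - B_t^2)/(2*(B_t^2 + 7)^2)) dt + (3*B_t/(B_t^2 + 7)) dB_t

Itô's formula for f(B_t) gives d f(B_t) = f'(B_t) dB_t + (1/2) f''(B_t) dt. Compute derivatives of f(x) = 3*log(x^2 + 7)/2:
  f'(x)  = 3*x/(x^2 + 7)
  f''(x) = 3*(7 - x^2)/(x^2 + 7)^2
Substitute x = B_t and multiply the f'' term by 1/2:
  drift     = (1/2) * (3*(7 - x^2)/(x^2 + 7)^2) evaluated at B_t = 3*(7 - B_t^2)/(2*(B_t^2 + 7)^2)
  diffusion = (3*x/(x^2 + 7)) evaluated at B_t = 3*B_t/(B_t^2 + 7)
Therefore d(3*log(B_t^2 + 7)/2) = (3*(7 - B_t^2)/(2*(B_t^2 + 7)^2)) dt + (3*B_t/(B_t^2 + 7)) dB_t.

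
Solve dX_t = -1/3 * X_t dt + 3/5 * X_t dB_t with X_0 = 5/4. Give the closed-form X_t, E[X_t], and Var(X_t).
X_t = 5/4 * exp((-77/150) t + (3/5) B_t); E[X_t] = 5*exp(-t/3)/4; Var(X_t) = (25*exp(9*t/25) - 25)*exp(-2*t/3)/16

For GBM dX = mu X dt + sigma X dB with X_0 = x_0, apply Itô to Y = log X: dY = (mu - sigma^2/2) dt + sigma dB, so Y_t = log(x_0) + (mu - sigma^2/2) t + sigma B_t and hence X_t = x_0 * exp((mu - sigma^2/2) t + sigma B_t).
With mu = -1/3, sigma = 3/5, x_0 = 5/4, this gives:
  X_t = 5/4 * exp((-77/150) * t + (3/5) * B_t).
Since sigma*B_t ~ Normal(0, sigma^2 t), E[exp(sigma*B_t)] = exp(sigma^2 t / 2); so E[X_t] = x_0 * exp((mu - sigma^2/2) t) * exp(sigma^2 t / 2) = x_0 * exp(mu t) = 5*exp(-t/3)/4.
Var(X_t) = E[X_t^2] - (E[X_t])^2 = x_0^2 * exp(2 mu t) * (exp(sigma^2 t) - 1) = (25*exp(9*t/25) - 25)*exp(-2*t/3)/16.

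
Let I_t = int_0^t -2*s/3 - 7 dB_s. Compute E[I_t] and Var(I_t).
E[I_t] = 0; Var(I_t) = t*(4*t^2 + 126*t + 1323)/27

The Itô integral of a deterministic integrand f(s) has mean 0 because each increment f(s) * (B_{s+ds} - B_s) has mean 0. By the Itô isometry:
  Var( int_0^t f(s) dB_s ) = E[ (int_0^t f(s) dB_s)^2 ] = int_0^t f(s)^2 ds.
Here f(s) = -2*s/3 - 7, so f(s)^2 = (2*s + 21)^2/9. Integrate:
  int_0^t ((2*s + 21)^2/9) ds = t*(4*t^2 + 126*t + 1323)/27.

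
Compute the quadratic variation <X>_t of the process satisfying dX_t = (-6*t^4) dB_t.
<X>_t = 4*t^9

For an Itô process dX_t = a(t) dt + b(t) dB_t, the quadratic variation is <X>_t = int_0^t b(s)^2 ds (the drift term does not contribute). Here b(s) = -6*s^4, so
  b(s)^2 = 36*s^8.
Integrating from 0 to t:
  <X>_t = int_0^t (36*s^8) ds = 4*t^9.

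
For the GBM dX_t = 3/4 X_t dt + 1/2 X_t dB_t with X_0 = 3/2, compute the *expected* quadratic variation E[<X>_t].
E[<X>_t] = 9*exp(7*t/4)/28 - 9/28

<X>_t = int_0^t ((1/2) * X_s)^2 ds. Taking expectation inside the integral: E[<X>_t] = (1/2)^2 * int_0^t E[X_s^2] ds. For GBM, E[X_s^2] = x_0^2 * exp((2 mu + sigma^2) s). Integrating:
  E[<X>_t] = (1/2)^2 * (3/2)^2 * (exp((2*(3/4) + (1/2)^2) t) - 1) / (2*(3/4) + (1/2)^2)
           = (1/2)^2 * (3/2)^2 * (exp((7/4) t) - 1) / (7/4) = 9*exp(7*t/4)/28 - 9/28.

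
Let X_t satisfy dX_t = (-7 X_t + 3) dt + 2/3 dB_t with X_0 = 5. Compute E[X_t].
E[X_t] = 3/7 + 32*exp(-7*t)/7

Taking expectations and using E[dB_t] = 0, the mean m(t) = E[X_t] satisfies the ODE m'(t) = a m(t) + b with m(0) = x_0. With a = -7, b = 3, x_0 = 5, the solution is
  m(t) = x_0 * exp(a t) + (b/a) * (exp(a t) - 1)
       = 5 * exp((-7) t) + (3/(-7)) * (exp((-7) t) - 1)
       = 3/7 + 32*exp(-7*t)/7.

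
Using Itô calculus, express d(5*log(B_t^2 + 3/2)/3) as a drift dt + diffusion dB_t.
d(5*log(B_t^2 + 3/2)/3) = (10*(3 - 2*B_t^2)/(3*(2*B_t^2 + 3)^2)) dt + (20*B_t/(3*(2*B_t^2 + 3))) dB_t

Itô's formula for f(B_t) gives d f(B_t) = f'(B_t) dB_t + (1/2) f''(B_t) dt. Compute derivatives of f(x) = 5*log(x^2 + 3/2)/3:
  f'(x)  = 20*x/(3*(2*x^2 + 3))
  f''(x) = 20*(3 - 2*x^2)/(3*(2*x^2 + 3)^2)
Substitute x = B_t and multiply the f'' term by 1/2:
  drift     = (1/2) * (20*(3 - 2*x^2)/(3*(2*x^2 + 3)^2)) evaluated at B_t = 10*(3 - 2*B_t^2)/(3*(2*B_t^2 + 3)^2)
  diffusion = (20*x/(3*(2*x^2 + 3))) evaluated at B_t = 20*B_t/(3*(2*B_t^2 + 3))
Therefore d(5*log(B_t^2 + 3/2)/3) = (10*(3 - 2*B_t^2)/(3*(2*B_t^2 + 3)^2)) dt + (20*B_t/(3*(2*B_t^2 + 3))) dB_t.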